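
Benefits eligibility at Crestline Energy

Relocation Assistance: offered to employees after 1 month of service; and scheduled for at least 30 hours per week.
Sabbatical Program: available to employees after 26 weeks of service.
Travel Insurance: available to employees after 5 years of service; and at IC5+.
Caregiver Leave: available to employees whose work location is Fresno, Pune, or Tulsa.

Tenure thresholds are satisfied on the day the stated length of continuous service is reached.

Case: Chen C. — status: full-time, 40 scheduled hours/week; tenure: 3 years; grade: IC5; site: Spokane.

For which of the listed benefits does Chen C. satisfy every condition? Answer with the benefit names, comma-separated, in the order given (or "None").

Relocation Assistance — service 3 years ≥ 1 month (≈30 days) ✓; 40 hrs/wk ≥ 30 ✓ → eligible.
Sabbatical Program — service 3 years ≥ 26 weeks (≈182 days) ✓ → eligible.
Travel Insurance — service 3 years < 5 years ✗ → not eligible.
Caregiver Leave — site Spokane ✗ (not Fresno, Pune, or Tulsa) → not eligible.

Relocation Assistance, Sabbatical Program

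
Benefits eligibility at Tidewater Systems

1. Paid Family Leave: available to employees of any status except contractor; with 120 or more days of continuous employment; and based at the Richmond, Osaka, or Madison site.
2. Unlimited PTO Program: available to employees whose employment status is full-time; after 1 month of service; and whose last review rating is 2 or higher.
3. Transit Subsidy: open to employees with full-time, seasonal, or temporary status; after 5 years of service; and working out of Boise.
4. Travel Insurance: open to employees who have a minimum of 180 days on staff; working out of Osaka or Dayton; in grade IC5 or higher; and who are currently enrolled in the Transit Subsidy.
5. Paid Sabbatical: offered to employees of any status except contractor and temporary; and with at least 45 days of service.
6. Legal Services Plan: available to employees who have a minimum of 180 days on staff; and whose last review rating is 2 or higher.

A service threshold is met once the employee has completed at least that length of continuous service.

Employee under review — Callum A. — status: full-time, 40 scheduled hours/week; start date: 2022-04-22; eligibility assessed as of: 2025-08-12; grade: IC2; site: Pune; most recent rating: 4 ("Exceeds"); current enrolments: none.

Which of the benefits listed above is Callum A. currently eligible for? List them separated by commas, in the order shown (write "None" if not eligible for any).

Unlimited PTO Program, Paid Sabbatical, Legal Services Plan

Service from 2022-04-22 to 2025-08-12: 1208 days.
Paid Family Leave — status full-time ✓ (not excluded); service 1208 days ≥ 120 days ✓; site Pune ✗ (not Richmond, Osaka, or Madison) → not eligible.
Unlimited PTO Program — status full-time ✓; service 1208 days ≥ 1 month (≈30 days) ✓; rating 4 ≥ 2 ✓ → eligible.
Transit Subsidy — status full-time ✓; service 1208 days < 5 years (≈1825 days) ✗ → not eligible.
Travel Insurance — service 1208 days ≥ 180 days ✓; site Pune ✗ (not Osaka or Dayton) → not eligible.
Paid Sabbatical — status full-time ✓ (not excluded); service 1208 days ≥ 45 days ✓ → eligible.
Legal Services Plan — service 1208 days ≥ 180 days ✓; rating 4 ≥ 2 ✓ → eligible.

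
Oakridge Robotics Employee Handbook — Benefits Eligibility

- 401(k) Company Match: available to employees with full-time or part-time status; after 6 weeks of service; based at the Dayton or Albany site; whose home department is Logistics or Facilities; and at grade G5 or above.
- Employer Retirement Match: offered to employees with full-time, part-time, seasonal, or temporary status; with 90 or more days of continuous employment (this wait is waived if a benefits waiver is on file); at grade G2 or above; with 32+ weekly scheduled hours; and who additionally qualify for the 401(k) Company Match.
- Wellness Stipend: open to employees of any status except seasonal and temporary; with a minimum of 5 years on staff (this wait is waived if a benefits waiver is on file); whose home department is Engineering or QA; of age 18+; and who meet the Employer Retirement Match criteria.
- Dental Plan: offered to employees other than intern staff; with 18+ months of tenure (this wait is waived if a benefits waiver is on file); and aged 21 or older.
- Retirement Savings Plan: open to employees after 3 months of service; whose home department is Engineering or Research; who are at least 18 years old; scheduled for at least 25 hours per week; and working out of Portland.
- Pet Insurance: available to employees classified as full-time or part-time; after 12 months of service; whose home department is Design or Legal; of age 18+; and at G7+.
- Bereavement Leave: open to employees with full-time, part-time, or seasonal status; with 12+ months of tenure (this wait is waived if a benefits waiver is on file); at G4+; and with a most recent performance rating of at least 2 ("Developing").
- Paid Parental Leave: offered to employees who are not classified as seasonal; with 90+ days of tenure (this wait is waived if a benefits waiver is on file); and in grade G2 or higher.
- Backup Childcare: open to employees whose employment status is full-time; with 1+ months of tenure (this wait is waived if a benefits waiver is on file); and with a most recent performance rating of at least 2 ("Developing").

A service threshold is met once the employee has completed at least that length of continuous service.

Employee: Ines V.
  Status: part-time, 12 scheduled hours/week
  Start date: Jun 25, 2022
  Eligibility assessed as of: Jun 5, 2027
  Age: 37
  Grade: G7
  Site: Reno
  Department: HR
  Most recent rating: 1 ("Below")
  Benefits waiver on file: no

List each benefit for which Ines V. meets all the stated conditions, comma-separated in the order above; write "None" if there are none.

Service from Jun 25, 2022 to Jun 5, 2027: 1806 days.
401(k) Company Match — status part-time ✓; service 1806 days ≥ 6 weeks (≈42 days) ✓; site Reno ✗ (not Dayton or Albany) → not eligible.
Employer Retirement Match — status part-time ✓; no waiver, service 1806 days ≥ 90 days ✓; grade G7 ≥ G2 ✓; 12 hrs/wk < 32 ✗ → not eligible.
Wellness Stipend — status part-time ✓ (not excluded); no waiver, service 1806 days < 5 years (≈1825 days) ✗ → not eligible.
Dental Plan — status part-time ✓ (not excluded); no waiver, service 1806 days ≥ 18 months (≈540 days) ✓; age 37 ≥ 21 ✓ → eligible.
Retirement Savings Plan — service 1806 days ≥ 3 months (≈90 days) ✓; dept HR ✗ → not eligible.
Pet Insurance — status part-time ✓; service 1806 days ≥ 12 months (≈360 days) ✓; dept HR ✗ → not eligible.
Bereavement Leave — status part-time ✓; no waiver, service 1806 days ≥ 12 months (≈360 days) ✓; grade G7 ≥ G4 ✓; rating 1 < 2 ✗ → not eligible.
Paid Parental Leave — status part-time ✓ (not excluded); no waiver, service 1806 days ≥ 90 days ✓; grade G7 ≥ G2 ✓ → eligible.
Backup Childcare — status part-time ✗ (requires full-time) → not eligible.

Dental Plan, Paid Parental Leave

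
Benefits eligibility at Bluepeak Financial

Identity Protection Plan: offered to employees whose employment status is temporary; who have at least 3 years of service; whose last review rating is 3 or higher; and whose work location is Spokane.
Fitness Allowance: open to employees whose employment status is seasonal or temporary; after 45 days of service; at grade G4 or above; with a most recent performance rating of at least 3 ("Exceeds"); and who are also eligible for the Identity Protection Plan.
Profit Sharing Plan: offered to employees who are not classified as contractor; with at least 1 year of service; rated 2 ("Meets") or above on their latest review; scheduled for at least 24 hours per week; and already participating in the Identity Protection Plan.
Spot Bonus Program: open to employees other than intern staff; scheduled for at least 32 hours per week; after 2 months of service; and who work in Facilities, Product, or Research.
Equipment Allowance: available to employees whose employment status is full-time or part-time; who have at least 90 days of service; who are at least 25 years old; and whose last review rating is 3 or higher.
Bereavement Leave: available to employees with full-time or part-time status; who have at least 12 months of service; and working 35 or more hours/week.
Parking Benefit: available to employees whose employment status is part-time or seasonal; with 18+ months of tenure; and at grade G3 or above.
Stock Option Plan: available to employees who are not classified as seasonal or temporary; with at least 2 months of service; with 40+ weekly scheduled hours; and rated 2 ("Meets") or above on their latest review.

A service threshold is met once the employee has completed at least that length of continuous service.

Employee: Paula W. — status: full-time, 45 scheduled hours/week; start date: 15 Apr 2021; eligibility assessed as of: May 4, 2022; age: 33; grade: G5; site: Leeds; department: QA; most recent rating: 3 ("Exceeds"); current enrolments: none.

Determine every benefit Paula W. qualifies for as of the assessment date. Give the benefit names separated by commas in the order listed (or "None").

Equipment Allowance, Bereavement Leave, Stock Option Plan

Service from 15 Apr 2021 to May 4, 2022: 384 days.
Identity Protection Plan — status full-time ✗ (requires temporary) → not eligible.
Fitness Allowance — status full-time ✗ (requires seasonal or temporary) → not eligible.
Profit Sharing Plan — status full-time ✓ (not excluded); service 384 days ≥ 1 year (≈365 days) ✓; rating 3 ≥ 2 ✓; 45 hrs/wk ≥ 24 ✓; not enrolled in Identity Protection Plan ✗ → not eligible.
Spot Bonus Program — status full-time ✓ (not excluded); 45 hrs/wk ≥ 32 ✓; service 384 days ≥ 2 months (≈60 days) ✓; dept QA ✗ → not eligible.
Equipment Allowance — status full-time ✓; service 384 days ≥ 90 days ✓; age 33 ≥ 25 ✓; rating 3 ≥ 3 ✓ → eligible.
Bereavement Leave — status full-time ✓; service 384 days ≥ 12 months (≈360 days) ✓; 45 hrs/wk ≥ 35 ✓ → eligible.
Parking Benefit — status full-time ✗ (requires part-time or seasonal) → not eligible.
Stock Option Plan — status full-time ✓ (not excluded); service 384 days ≥ 2 months (≈60 days) ✓; 45 hrs/wk ≥ 40 ✓; rating 3 ≥ 2 ✓ → eligible.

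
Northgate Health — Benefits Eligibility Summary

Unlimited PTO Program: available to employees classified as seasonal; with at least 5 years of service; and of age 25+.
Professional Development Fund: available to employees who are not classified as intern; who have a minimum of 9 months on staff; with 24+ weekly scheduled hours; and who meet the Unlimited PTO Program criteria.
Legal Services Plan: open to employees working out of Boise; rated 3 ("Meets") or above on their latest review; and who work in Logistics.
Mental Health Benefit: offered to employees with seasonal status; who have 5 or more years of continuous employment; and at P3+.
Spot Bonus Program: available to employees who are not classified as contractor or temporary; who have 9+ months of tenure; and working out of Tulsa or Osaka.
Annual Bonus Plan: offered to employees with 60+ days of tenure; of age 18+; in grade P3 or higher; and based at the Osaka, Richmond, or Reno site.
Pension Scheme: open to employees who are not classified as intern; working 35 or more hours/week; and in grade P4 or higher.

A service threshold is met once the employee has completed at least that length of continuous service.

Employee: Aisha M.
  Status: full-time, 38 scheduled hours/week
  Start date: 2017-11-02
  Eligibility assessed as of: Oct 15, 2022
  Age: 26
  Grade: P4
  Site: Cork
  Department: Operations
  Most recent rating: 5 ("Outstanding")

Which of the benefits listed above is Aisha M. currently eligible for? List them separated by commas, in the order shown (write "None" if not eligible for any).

Service from 2017-11-02 to Oct 15, 2022: 1808 days.
Unlimited PTO Program — status full-time ✗ (requires seasonal) → not eligible.
Professional Development Fund — status full-time ✓ (not excluded); service 1808 days ≥ 9 months (≈270 days) ✓; 38 hrs/wk ≥ 24 ✓; not eligible for Unlimited PTO Program ✗ → not eligible.
Legal Services Plan — site Cork ✗ (not Boise) → not eligible.
Mental Health Benefit — status full-time ✗ (requires seasonal) → not eligible.
Spot Bonus Program — status full-time ✓ (not excluded); service 1808 days ≥ 9 months (≈270 days) ✓; site Cork ✗ (not Tulsa or Osaka) → not eligible.
Annual Bonus Plan — service 1808 days ≥ 60 days ✓; age 26 ≥ 18 ✓; grade P4 ≥ P3 ✓; site Cork ✗ (not Osaka, Richmond, or Reno) → not eligible.
Pension Scheme — status full-time ✓ (not excluded); 38 hrs/wk ≥ 35 ✓; grade P4 ≥ P4 ✓ → eligible.

Pension Scheme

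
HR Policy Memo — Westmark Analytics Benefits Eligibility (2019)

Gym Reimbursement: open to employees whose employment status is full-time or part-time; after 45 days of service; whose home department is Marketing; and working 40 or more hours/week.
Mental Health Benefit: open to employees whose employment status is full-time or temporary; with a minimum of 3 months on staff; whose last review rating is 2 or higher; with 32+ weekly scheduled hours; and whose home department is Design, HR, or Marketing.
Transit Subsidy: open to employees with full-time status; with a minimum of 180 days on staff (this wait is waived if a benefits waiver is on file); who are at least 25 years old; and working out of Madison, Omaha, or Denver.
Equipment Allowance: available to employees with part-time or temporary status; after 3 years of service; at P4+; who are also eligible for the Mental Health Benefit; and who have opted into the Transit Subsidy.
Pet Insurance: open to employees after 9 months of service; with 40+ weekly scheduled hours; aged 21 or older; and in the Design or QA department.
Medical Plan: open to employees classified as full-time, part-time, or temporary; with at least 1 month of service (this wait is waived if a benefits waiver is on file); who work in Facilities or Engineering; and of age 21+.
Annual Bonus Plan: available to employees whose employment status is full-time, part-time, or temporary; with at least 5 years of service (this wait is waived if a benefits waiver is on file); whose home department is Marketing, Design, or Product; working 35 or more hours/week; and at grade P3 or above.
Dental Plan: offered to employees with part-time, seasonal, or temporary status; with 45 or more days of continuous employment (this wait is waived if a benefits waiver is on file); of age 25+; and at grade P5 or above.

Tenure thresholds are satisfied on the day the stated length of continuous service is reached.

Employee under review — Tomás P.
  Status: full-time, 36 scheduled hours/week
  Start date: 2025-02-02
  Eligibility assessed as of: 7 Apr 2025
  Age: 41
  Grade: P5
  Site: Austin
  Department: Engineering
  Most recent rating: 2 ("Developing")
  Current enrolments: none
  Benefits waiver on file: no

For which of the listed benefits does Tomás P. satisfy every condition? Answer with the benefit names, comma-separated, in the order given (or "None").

Medical Plan

Service from 2025-02-02 to 7 Apr 2025: 64 days.
Gym Reimbursement — status full-time ✓; service 64 days ≥ 45 days ✓; dept Engineering ✗ → not eligible.
Mental Health Benefit — status full-time ✓; service 64 days < 3 months (≈90 days) ✗ → not eligible.
Transit Subsidy — status full-time ✓; no waiver, service 64 days < 180 days ✗ → not eligible.
Equipment Allowance — status full-time ✗ (requires part-time or temporary) → not eligible.
Pet Insurance — service 64 days < 9 months (≈270 days) ✗ → not eligible.
Medical Plan — status full-time ✓; no waiver, service 64 days ≥ 1 month (≈30 days) ✓; dept Engineering ✓; age 41 ≥ 21 ✓ → eligible.
Annual Bonus Plan — status full-time ✓; no waiver, service 64 days < 5 years (≈1825 days) ✗ → not eligible.
Dental Plan — status full-time ✗ (requires part-time, seasonal, or temporary) → not eligible.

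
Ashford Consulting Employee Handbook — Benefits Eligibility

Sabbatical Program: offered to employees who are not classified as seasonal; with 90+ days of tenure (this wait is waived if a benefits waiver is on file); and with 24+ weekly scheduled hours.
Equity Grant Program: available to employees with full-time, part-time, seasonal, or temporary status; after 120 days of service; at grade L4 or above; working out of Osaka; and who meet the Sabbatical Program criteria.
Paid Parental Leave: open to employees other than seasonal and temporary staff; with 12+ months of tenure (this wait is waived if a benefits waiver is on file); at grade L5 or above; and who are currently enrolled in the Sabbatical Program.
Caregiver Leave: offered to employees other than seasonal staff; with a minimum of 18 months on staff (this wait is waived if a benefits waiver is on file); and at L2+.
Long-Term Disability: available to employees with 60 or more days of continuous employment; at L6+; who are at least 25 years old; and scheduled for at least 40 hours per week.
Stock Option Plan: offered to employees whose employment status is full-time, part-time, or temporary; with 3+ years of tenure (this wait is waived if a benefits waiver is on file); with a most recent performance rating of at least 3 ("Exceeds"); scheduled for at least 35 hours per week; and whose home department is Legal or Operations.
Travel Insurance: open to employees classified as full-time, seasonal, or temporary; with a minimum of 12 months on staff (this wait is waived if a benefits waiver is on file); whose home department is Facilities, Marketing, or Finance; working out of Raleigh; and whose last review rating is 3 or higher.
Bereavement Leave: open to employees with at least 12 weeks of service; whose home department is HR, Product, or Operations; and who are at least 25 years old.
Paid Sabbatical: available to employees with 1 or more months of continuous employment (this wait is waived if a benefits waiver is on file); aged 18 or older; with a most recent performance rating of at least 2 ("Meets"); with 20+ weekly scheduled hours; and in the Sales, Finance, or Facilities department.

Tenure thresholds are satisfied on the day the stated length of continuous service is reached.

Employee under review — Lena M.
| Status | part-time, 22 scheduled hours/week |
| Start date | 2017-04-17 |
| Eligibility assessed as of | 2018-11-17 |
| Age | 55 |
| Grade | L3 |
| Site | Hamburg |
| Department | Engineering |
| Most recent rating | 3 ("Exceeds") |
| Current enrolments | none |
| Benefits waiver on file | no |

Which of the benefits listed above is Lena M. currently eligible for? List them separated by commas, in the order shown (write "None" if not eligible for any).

Service from 2017-04-17 to 2018-11-17: 579 days.
Sabbatical Program — status part-time ✓ (not excluded); no waiver, service 579 days ≥ 90 days ✓; 22 hrs/wk < 24 ✗ → not eligible.
Equity Grant Program — status part-time ✓; service 579 days ≥ 120 days ✓; grade L3 < L4 ✗ → not eligible.
Paid Parental Leave — status part-time ✓ (not excluded); no waiver, service 579 days ≥ 12 months (≈360 days) ✓; grade L3 < L5 ✗ → not eligible.
Caregiver Leave — status part-time ✓ (not excluded); no waiver, service 579 days ≥ 18 months (≈540 days) ✓; grade L3 ≥ L2 ✓ → eligible.
Long-Term Disability — service 579 days ≥ 60 days ✓; grade L3 < L6 ✗ → not eligible.
Stock Option Plan — status part-time ✓; no waiver, service 579 days < 3 years (≈1095 days) ✗ → not eligible.
Travel Insurance — status part-time ✗ (requires full-time, seasonal, or temporary) → not eligible.
Bereavement Leave — service 579 days ≥ 12 weeks (≈84 days) ✓; dept Engineering ✗ → not eligible.
Paid Sabbatical — no waiver, service 579 days ≥ 1 month (≈30 days) ✓; age 55 ≥ 18 ✓; rating 3 ≥ 2 ✓; 22 hrs/wk ≥ 20 ✓; dept Engineering ✗ → not eligible.

Caregiver Leave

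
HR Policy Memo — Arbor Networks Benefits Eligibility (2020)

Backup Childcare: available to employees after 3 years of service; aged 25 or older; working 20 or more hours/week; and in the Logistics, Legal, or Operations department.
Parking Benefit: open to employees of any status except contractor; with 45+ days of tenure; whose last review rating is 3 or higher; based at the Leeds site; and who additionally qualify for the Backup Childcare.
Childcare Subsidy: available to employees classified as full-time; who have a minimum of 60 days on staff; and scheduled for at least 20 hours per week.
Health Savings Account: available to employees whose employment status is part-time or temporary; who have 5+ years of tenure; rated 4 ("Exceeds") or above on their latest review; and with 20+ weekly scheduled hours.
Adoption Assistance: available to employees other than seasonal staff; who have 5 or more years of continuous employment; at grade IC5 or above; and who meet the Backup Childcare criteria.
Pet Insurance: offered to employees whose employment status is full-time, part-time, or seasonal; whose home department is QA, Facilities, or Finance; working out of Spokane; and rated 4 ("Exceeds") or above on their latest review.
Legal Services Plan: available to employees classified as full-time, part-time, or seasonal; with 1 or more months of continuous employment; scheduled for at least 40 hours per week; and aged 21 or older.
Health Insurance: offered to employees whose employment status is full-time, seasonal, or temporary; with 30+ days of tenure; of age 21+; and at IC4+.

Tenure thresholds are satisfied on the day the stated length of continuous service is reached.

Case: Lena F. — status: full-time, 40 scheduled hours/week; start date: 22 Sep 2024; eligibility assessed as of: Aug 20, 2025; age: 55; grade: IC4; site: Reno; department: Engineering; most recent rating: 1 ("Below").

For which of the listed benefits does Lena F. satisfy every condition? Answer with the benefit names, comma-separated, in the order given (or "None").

Service from 22 Sep 2024 to Aug 20, 2025: 332 days.
Backup Childcare — service 332 days < 3 years (≈1095 days) ✗ → not eligible.
Parking Benefit — status full-time ✓ (not excluded); service 332 days ≥ 45 days ✓; rating 1 < 3 ✗ → not eligible.
Childcare Subsidy — status full-time ✓; service 332 days ≥ 60 days ✓; 40 hrs/wk ≥ 20 ✓ → eligible.
Health Savings Account — status full-time ✗ (requires part-time or temporary) → not eligible.
Adoption Assistance — status full-time ✓ (not excluded); service 332 days < 5 years (≈1825 days) ✗ → not eligible.
Pet Insurance — status full-time ✓; dept Engineering ✗ → not eligible.
Legal Services Plan — status full-time ✓; service 332 days ≥ 1 month (≈30 days) ✓; 40 hrs/wk ≥ 40 ✓; age 55 ≥ 21 ✓ → eligible.
Health Insurance — status full-time ✓; service 332 days ≥ 30 days ✓; age 55 ≥ 21 ✓; grade IC4 ≥ IC4 ✓ → eligible.

Childcare Subsidy, Legal Services Plan, Health Insurance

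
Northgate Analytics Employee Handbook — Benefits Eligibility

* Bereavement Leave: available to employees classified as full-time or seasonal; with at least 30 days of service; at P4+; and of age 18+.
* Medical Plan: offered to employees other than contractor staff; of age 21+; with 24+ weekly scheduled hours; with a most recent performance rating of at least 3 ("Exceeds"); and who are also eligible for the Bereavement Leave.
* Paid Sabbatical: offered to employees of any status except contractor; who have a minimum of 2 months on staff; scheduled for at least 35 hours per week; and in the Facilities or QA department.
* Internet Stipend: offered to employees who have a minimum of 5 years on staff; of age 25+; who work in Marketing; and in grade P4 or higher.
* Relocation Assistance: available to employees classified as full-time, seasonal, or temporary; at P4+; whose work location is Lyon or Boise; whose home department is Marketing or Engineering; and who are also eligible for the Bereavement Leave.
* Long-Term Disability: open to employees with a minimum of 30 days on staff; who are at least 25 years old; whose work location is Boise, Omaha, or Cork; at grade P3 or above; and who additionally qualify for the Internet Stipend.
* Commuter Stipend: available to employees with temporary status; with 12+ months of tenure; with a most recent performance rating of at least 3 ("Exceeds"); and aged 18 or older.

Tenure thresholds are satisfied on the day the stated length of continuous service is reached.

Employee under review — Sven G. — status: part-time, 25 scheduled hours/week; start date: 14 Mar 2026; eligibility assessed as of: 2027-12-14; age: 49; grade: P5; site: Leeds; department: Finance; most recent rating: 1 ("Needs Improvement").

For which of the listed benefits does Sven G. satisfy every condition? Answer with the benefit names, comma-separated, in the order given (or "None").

Service from 14 Mar 2026 to 2027-12-14: 640 days.
Bereavement Leave — status part-time ✗ (requires full-time or seasonal) → not eligible.
Medical Plan — status part-time ✓ (not excluded); age 49 ≥ 21 ✓; 25 hrs/wk ≥ 24 ✓; rating 1 < 3 ✗ → not eligible.
Paid Sabbatical — status part-time ✓ (not excluded); service 640 days ≥ 2 months (≈60 days) ✓; 25 hrs/wk < 35 ✗ → not eligible.
Internet Stipend — service 640 days < 5 years (≈1825 days) ✗ → not eligible.
Relocation Assistance — status part-time ✗ (requires full-time, seasonal, or temporary) → not eligible.
Long-Term Disability — service 640 days ≥ 30 days ✓; age 49 ≥ 25 ✓; site Leeds ✗ (not Boise, Omaha, or Cork) → not eligible.
Commuter Stipend — status part-time ✗ (requires temporary) → not eligible.

None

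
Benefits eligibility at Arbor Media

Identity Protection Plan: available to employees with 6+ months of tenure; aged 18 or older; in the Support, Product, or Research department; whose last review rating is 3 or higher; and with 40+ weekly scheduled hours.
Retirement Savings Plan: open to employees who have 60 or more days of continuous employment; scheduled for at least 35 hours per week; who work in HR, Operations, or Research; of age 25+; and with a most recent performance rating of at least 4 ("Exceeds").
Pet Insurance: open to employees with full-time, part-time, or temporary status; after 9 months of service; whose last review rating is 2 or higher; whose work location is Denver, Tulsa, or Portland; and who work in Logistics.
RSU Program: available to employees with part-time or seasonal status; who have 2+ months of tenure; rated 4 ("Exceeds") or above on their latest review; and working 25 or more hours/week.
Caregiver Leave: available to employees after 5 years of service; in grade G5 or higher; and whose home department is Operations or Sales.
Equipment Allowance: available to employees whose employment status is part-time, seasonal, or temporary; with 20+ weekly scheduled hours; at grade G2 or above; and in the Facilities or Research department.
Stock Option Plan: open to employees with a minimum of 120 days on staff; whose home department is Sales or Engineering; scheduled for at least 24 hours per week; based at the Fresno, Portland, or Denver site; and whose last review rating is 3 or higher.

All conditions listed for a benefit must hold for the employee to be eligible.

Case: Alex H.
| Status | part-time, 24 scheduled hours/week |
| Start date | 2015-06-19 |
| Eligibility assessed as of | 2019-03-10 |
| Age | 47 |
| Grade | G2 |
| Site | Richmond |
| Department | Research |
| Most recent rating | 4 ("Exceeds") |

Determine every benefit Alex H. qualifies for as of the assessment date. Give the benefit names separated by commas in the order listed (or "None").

Equipment Allowance

Service from 2015-06-19 to 2019-03-10: 1360 days.
Identity Protection Plan — service 1360 days ≥ 6 months (≈180 days) ✓; age 47 ≥ 18 ✓; dept Research ✓; rating 4 ≥ 3 ✓; 24 hrs/wk < 40 ✗ → not eligible.
Retirement Savings Plan — service 1360 days ≥ 60 days ✓; 24 hrs/wk < 35 ✗ → not eligible.
Pet Insurance — status part-time ✓; service 1360 days ≥ 9 months (≈270 days) ✓; rating 4 ≥ 2 ✓; site Richmond ✗ (not Denver, Tulsa, or Portland) → not eligible.
RSU Program — status part-time ✓; service 1360 days ≥ 2 months (≈60 days) ✓; rating 4 ≥ 4 ✓; 24 hrs/wk < 25 ✗ → not eligible.
Caregiver Leave — service 1360 days < 5 years (≈1825 days) ✗ → not eligible.
Equipment Allowance — status part-time ✓; 24 hrs/wk ≥ 20 ✓; grade G2 ≥ G2 ✓; dept Research ✓ → eligible.
Stock Option Plan — service 1360 days ≥ 120 days ✓; dept Research ✗ → not eligible.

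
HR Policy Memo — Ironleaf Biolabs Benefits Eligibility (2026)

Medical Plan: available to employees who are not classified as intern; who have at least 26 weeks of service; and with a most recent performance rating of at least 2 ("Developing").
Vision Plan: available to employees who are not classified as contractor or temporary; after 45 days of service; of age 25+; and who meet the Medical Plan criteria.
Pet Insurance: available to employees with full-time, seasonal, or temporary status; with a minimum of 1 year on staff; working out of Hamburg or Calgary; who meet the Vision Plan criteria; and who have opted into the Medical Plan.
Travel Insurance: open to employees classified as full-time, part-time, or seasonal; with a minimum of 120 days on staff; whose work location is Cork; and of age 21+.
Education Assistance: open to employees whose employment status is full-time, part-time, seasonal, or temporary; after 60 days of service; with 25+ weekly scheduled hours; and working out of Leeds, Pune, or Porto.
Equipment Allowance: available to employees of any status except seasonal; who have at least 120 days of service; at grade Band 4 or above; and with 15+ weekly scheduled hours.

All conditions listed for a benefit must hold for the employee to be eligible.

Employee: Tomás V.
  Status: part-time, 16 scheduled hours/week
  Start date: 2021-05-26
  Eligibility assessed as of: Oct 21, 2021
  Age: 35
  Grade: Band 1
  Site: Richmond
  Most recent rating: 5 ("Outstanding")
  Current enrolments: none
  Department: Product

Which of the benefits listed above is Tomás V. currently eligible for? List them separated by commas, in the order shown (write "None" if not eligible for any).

None

Service from 2021-05-26 to Oct 21, 2021: 148 days.
Medical Plan — status part-time ✓ (not excluded); service 148 days < 26 weeks (≈182 days) ✗ → not eligible.
Vision Plan — status part-time ✓ (not excluded); service 148 days ≥ 45 days ✓; age 35 ≥ 25 ✓; not eligible for Medical Plan ✗ → not eligible.
Pet Insurance — status part-time ✗ (requires full-time, seasonal, or temporary) → not eligible.
Travel Insurance — status part-time ✓; service 148 days ≥ 120 days ✓; site Richmond ✗ (not Cork) → not eligible.
Education Assistance — status part-time ✓; service 148 days ≥ 60 days ✓; 16 hrs/wk < 25 ✗ → not eligible.
Equipment Allowance — status part-time ✓ (not excluded); service 148 days ≥ 120 days ✓; grade Band 1 < Band 4 ✗ → not eligible.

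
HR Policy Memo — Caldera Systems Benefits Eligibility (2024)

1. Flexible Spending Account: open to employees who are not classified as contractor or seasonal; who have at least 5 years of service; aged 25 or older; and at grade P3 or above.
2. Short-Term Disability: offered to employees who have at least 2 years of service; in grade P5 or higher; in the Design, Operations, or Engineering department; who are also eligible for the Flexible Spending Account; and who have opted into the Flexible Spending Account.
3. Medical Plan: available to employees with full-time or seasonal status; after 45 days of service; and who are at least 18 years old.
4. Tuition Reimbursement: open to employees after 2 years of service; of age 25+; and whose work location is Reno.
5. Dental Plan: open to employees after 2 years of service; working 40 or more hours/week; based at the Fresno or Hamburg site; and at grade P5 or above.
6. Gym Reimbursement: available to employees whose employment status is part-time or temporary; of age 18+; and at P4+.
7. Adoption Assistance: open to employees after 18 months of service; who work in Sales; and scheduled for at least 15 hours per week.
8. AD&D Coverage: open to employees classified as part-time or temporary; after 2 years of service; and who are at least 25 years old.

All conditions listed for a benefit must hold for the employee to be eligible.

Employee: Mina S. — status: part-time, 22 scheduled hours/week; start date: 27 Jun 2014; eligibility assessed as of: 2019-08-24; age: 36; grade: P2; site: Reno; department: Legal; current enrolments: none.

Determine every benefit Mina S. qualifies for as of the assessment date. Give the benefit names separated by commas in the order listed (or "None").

Tuition Reimbursement, AD&D Coverage

Service from 27 Jun 2014 to 2019-08-24: 1884 days.
Flexible Spending Account — status part-time ✓ (not excluded); service 1884 days ≥ 5 years (≈1825 days) ✓; age 36 ≥ 25 ✓; grade P2 < P3 ✗ → not eligible.
Short-Term Disability — service 1884 days ≥ 2 years (≈730 days) ✓; grade P2 < P5 ✗ → not eligible.
Medical Plan — status part-time ✗ (requires full-time or seasonal) → not eligible.
Tuition Reimbursement — service 1884 days ≥ 2 years (≈730 days) ✓; age 36 ≥ 25 ✓; site Reno ✓ → eligible.
Dental Plan — service 1884 days ≥ 2 years (≈730 days) ✓; 22 hrs/wk < 40 ✗ → not eligible.
Gym Reimbursement — status part-time ✓; age 36 ≥ 18 ✓; grade P2 < P4 ✗ → not eligible.
Adoption Assistance — service 1884 days ≥ 18 months (≈540 days) ✓; dept Legal ✗ → not eligible.
AD&D Coverage — status part-time ✓; service 1884 days ≥ 2 years (≈730 days) ✓; age 36 ≥ 25 ✓ → eligible.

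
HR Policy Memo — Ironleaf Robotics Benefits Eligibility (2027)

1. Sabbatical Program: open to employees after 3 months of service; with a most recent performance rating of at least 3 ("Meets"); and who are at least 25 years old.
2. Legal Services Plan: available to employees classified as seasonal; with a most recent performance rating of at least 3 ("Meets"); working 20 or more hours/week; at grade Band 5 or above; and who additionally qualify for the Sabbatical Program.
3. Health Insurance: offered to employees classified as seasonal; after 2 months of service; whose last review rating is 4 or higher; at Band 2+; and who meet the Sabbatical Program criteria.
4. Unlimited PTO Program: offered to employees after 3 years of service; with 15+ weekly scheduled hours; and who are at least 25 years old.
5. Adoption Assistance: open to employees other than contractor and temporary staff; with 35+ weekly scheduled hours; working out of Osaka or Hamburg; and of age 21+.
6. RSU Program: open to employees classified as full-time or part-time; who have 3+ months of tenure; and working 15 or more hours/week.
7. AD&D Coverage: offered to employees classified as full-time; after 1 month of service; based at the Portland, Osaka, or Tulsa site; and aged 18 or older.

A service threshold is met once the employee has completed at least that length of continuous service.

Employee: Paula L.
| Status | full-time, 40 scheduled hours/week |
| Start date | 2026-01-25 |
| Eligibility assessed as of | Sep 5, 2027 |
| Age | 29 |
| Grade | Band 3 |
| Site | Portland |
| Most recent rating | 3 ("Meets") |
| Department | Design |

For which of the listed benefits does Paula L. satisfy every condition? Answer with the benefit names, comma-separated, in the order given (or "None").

Service from 2026-01-25 to Sep 5, 2027: 588 days.
Sabbatical Program — service 588 days ≥ 3 months (≈90 days) ✓; rating 3 ≥ 3 ✓; age 29 ≥ 25 ✓ → eligible.
Legal Services Plan — status full-time ✗ (requires seasonal) → not eligible.
Health Insurance — status full-time ✗ (requires seasonal) → not eligible.
Unlimited PTO Program — service 588 days < 3 years (≈1095 days) ✗ → not eligible.
Adoption Assistance — status full-time ✓ (not excluded); 40 hrs/wk ≥ 35 ✓; site Portland ✗ (not Osaka or Hamburg) → not eligible.
RSU Program — status full-time ✓; service 588 days ≥ 3 months (≈90 days) ✓; 40 hrs/wk ≥ 15 ✓ → eligible.
AD&D Coverage — status full-time ✓; service 588 days ≥ 1 month (≈30 days) ✓; site Portland ✓; age 29 ≥ 18 ✓ → eligible.

Sabbatical Program, RSU Program, AD&D Coverage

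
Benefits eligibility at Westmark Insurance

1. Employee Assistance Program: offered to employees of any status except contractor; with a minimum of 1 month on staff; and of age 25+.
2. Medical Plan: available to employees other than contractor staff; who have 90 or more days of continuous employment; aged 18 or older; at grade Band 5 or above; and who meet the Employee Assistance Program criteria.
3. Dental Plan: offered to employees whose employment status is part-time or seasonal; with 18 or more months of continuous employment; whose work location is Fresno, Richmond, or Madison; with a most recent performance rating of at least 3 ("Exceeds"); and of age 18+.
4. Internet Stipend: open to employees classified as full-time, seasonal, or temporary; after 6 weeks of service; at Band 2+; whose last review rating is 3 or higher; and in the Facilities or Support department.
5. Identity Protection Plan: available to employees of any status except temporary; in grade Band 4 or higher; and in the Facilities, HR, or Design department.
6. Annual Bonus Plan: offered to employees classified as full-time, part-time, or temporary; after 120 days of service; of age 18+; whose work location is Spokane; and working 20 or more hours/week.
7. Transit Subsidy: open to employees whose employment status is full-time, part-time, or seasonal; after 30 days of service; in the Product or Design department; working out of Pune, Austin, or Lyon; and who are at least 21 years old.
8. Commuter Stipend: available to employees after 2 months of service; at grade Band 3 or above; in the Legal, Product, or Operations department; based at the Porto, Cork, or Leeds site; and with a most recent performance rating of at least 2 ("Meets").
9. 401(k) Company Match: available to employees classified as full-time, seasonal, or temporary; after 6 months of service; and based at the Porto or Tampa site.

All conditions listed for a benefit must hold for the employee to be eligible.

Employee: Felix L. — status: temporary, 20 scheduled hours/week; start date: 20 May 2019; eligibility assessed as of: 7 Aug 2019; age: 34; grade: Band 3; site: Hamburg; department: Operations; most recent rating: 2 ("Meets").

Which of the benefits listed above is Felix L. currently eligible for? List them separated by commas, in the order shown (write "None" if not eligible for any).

Employee Assistance Program

Service from 20 May 2019 to 7 Aug 2019: 79 days.
Employee Assistance Program — status temporary ✓ (not excluded); service 79 days ≥ 1 month (≈30 days) ✓; age 34 ≥ 25 ✓ → eligible.
Medical Plan — status temporary ✓ (not excluded); service 79 days < 90 days ✗ → not eligible.
Dental Plan — status temporary ✗ (requires part-time or seasonal) → not eligible.
Internet Stipend — status temporary ✓; service 79 days ≥ 6 weeks (≈42 days) ✓; grade Band 3 ≥ Band 2 ✓; rating 2 < 3 ✗ → not eligible.
Identity Protection Plan — status temporary ✗ (excluded) → not eligible.
Annual Bonus Plan — status temporary ✓; service 79 days < 120 days ✗ → not eligible.
Transit Subsidy — status temporary ✗ (requires full-time, part-time, or seasonal) → not eligible.
Commuter Stipend — service 79 days ≥ 2 months (≈60 days) ✓; grade Band 3 ≥ Band 3 ✓; dept Operations ✓; site Hamburg ✗ (not Porto, Cork, or Leeds) → not eligible.
401(k) Company Match — status temporary ✓; service 79 days < 6 months (≈180 days) ✗ → not eligible.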